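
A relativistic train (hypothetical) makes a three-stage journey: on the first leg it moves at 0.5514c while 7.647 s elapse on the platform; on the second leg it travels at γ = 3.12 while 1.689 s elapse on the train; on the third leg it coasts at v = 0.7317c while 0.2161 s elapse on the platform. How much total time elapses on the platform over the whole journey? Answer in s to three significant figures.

Δt = 13.1 s

Leg 1: 7.647 s is already measured on the platform.
Leg 2: γ = 3.12; Δt_2 = 3.120 × 1.689 = 5.270 s.
Leg 3: 0.2161 s is already measured on the platform.
Total: 7.647 + 5.270 + 0.2161 s.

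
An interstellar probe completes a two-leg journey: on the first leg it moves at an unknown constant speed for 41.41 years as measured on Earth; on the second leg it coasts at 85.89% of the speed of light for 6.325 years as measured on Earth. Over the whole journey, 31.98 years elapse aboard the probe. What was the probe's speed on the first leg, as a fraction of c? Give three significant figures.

Leg 1: speed unknown; τ_1 = 41.41/γ_1.
Leg 2: β = 0.8589; γ = 1/√(1 − 0.8589²) = 1/√0.2623 = 1.953; τ_2 = 6.325/1.953 = 3.239 years.
Total proper time: τ_1 + 3.239 = 31.98, so τ_1 = 31.98 − 3.239 = 28.74 years.
γ_1 = 41.41/28.74 = 1.441; β = √(1 − 1/γ²) = √0.5183.

β = 0.720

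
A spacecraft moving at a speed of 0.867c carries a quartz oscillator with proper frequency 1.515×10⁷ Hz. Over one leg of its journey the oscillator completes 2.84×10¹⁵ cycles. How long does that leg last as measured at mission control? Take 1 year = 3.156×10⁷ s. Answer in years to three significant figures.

γ = 1/√(1 − 0.867²) = 1/√0.2483 = 2.007
Proper time for N cycles: τ = N/f = 2.84×10¹⁵/(1.515×10⁷) = 1.875×10⁸ s = 5.940 years.
Lab-frame duration Δt = γτ = 2.007 × 5.940 = 11.92 years.

Δt = 11.9 years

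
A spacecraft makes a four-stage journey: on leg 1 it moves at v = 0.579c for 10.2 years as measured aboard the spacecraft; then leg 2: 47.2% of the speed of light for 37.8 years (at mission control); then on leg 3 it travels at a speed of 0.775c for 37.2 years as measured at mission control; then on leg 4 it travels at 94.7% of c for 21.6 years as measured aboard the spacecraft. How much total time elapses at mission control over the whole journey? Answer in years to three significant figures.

Leg 1: γ = 1/√(1 − 0.579²) = 1/√0.6648 = 1.227; Δt_1 = 1.227 × 10.2 = 12.51 years.
Leg 2: 37.8 years is already measured at mission control.
Leg 3: 37.2 years is already measured at mission control.
Leg 4: β = 0.947; γ = 1/√(1 − 0.947²) = 1/√0.1032 = 3.113; Δt_4 = 3.113 × 21.6 = 67.24 years.
Total: 12.51 + 37.80 + 37.20 + 67.24 years.

Δt = 155 years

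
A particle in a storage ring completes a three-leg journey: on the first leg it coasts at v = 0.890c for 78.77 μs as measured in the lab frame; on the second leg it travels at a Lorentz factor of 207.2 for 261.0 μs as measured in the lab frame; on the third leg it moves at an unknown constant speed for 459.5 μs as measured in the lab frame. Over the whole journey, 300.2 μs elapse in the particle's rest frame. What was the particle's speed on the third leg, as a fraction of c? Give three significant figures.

Leg 1: γ = 1/√(1 − 0.890²) = 1/√0.2079 = 2.193; τ_1 = 78.77/2.193 = 35.92 μs.
Leg 2: γ = 207.2; τ_2 = 261.0/207.2 = 1.260 μs.
Leg 3: speed unknown; τ_3 = 459.5/γ_3.
Total proper time: 35.92 + 1.260 + τ_3 = 300.2, so τ_3 = 300.2 − 37.18 = 263.0 μs.
γ_3 = 459.5/263.0 = 1.747; β = √(1 − 1/γ²) = √0.6723.

β = 0.820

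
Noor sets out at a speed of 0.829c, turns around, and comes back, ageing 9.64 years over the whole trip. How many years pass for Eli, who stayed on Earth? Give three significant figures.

γ = 1/√(1 − 0.829²) = 1/√0.3128 = 1.788
Earth-frame duration is the dilated interval: Δt = γτ = 1.788 × 9.64 years.

Δt = 17.2 years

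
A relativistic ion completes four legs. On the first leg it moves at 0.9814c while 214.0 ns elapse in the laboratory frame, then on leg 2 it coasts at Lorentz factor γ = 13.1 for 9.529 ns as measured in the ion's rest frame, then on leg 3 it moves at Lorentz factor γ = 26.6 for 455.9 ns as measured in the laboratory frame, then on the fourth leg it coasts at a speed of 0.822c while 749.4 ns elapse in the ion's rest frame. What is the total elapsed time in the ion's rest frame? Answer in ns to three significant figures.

τ = 817 ns

Leg 1: γ = 1/√(1 − 0.9814²) = 1/√0.03685 = 5.209; τ_1 = 214.0/5.209 = 41.08 ns.
Leg 2: 9.529 ns is already measured in the ion's rest frame.
Leg 3: γ = 26.6; τ_3 = 455.9/26.60 = 17.14 ns.
Leg 4: 749.4 ns is already measured in the ion's rest frame.
Total: 41.08 + 9.529 + 17.14 + 749.4 ns.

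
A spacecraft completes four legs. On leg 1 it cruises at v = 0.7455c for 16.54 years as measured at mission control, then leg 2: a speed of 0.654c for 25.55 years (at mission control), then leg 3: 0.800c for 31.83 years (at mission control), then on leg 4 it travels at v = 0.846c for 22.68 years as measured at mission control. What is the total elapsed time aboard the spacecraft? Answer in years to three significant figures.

τ = 61.5 years

Leg 1: γ = 1/√(1 − 0.7455²) = 1/√0.4442 = 1.500; τ_1 = 16.54/1.500 = 11.02 years.
Leg 2: γ = 1/√(1 − 0.654²) = 1/√0.5723 = 1.322; τ_2 = 25.55/1.322 = 19.33 years.
Leg 3: γ = 1/√(1 − 0.800²) = 5/3 ≈ 1.667; τ_3 = 31.83/1.667 = 19.10 years.
Leg 4: γ = 1/√(1 − 0.846²) = 1/√0.2843 = 1.876; τ_4 = 22.68/1.876 = 12.09 years.
Total: 11.02 + 19.33 + 19.10 + 12.09 years.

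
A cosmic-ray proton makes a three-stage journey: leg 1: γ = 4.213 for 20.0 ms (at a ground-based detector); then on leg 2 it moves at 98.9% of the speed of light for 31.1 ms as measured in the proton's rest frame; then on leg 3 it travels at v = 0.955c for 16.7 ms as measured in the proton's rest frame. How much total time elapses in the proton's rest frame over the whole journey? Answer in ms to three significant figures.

τ = 52.5 ms

Leg 1: γ = 4.213; τ_1 = 20.0/4.213 = 4.747 ms.
Leg 2: 31.1 ms is already measured in the proton's rest frame.
Leg 3: 16.7 ms is already measured in the proton's rest frame.
Total: 4.747 + 31.10 + 16.70 ms.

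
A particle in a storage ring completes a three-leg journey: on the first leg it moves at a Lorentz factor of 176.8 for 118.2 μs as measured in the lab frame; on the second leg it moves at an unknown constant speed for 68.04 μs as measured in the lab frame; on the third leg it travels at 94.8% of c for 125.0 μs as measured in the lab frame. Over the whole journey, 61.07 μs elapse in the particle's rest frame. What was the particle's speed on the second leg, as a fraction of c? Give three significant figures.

Leg 1: γ = 176.8; τ_1 = 118.2/176.8 = 0.6686 μs.
Leg 2: speed unknown; τ_2 = 68.04/γ_2.
Leg 3: β = 0.948; γ = 1/√(1 − 0.948²) = 1/√0.1013 = 3.142; τ_3 = 125.0/3.142 = 39.78 μs.
Total proper time: 0.6686 + τ_2 + 39.78 = 61.07, so τ_2 = 61.07 − 40.45 = 20.62 μs.
γ_2 = 68.04/20.62 = 3.300; β = √(1 − 1/γ²) = √0.9082.

β = 0.953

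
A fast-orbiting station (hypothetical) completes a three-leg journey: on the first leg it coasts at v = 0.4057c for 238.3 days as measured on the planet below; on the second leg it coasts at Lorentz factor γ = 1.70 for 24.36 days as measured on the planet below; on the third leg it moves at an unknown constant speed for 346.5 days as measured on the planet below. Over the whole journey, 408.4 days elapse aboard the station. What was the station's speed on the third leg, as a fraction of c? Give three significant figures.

β = 0.861

Leg 1: γ = 1/√(1 − 0.4057²) = 1/√0.8354 = 1.094; τ_1 = 238.3/1.094 = 217.8 days.
Leg 2: γ = 1.70; τ_2 = 24.36/1.700 = 14.33 days.
Leg 3: speed unknown; τ_3 = 346.5/γ_3.
Total proper time: 217.8 + 14.33 + τ_3 = 408.4, so τ_3 = 408.4 − 232.1 = 176.3 days.
γ_3 = 346.5/176.3 = 1.966; β = √(1 − 1/γ²) = √0.7412.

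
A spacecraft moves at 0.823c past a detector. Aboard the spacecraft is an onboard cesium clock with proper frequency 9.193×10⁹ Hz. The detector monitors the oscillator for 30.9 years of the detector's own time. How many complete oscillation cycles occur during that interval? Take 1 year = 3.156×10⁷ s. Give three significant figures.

γ = 1/√(1 − 0.823²) = 1/√0.3227 = 1.760
During 30.9 years of lab time, the oscillator's proper time advances by τ = Δt/γ = 30.9/1.760 = 17.55 years = 5.540×10⁸ s.
N = f × τ = 9.193×10⁹ × 5.540×10⁸ = 5.093×10¹⁸.

N = 5.09×10¹⁸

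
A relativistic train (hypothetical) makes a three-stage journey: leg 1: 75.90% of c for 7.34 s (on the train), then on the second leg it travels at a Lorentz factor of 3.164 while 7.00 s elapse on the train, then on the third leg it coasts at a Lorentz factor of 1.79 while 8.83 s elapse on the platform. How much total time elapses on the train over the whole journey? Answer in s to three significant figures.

Leg 1: 7.34 s is already measured on the train.
Leg 2: 7.00 s is already measured on the train.
Leg 3: γ = 1.79; τ_3 = 8.83/1.790 = 4.933 s.
Total: 7.340 + 7.000 + 4.933 s.

τ = 19.3 s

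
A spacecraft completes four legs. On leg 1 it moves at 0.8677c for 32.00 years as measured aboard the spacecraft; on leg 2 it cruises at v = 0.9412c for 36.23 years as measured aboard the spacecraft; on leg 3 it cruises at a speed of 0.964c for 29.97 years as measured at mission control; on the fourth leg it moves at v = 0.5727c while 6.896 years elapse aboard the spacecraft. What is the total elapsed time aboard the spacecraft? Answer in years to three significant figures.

τ = 83.1 years

Leg 1: 32.00 years is already measured aboard the spacecraft.
Leg 2: 36.23 years is already measured aboard the spacecraft.
Leg 3: γ = 1/√(1 − 0.964²) = 1/√0.07070 = 3.761; τ_3 = 29.97/3.761 = 7.969 years.
Leg 4: 6.896 years is already measured aboard the spacecraft.
Total: 32.00 + 36.23 + 7.969 + 6.896 years.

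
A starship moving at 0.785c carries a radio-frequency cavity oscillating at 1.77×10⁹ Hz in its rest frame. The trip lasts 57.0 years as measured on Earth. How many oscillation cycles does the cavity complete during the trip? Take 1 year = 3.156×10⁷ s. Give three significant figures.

N = 1.97×10¹⁸

γ = 1/√(1 − 0.785²) = 1/√0.3838 = 1.614
The oscillator's own cycle count is N = f × τ where τ is the proper time on the ship. τ = Δt/γ = 57.0/1.614 = 35.31 years = 1.114×10⁹ s.
N = 1.77×10⁹ × 1.114×10⁹ = 1.973×10¹⁸.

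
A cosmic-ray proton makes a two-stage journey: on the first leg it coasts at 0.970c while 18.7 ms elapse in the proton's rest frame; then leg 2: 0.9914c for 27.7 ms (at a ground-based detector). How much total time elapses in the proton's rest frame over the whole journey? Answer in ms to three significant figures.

Leg 1: 18.7 ms is already measured in the proton's rest frame.
Leg 2: γ = 1/√(1 − 0.9914²) = 1/√0.01713 = 7.641; τ_2 = 27.7/7.641 = 3.625 ms.
Total: 18.70 + 3.625 ms.

τ = 22.3 ms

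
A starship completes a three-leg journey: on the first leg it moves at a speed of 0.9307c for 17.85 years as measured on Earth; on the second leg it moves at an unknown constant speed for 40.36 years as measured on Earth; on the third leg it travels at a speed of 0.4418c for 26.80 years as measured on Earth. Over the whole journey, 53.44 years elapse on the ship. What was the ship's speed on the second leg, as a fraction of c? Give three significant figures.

β = 0.824

Leg 1: γ = 1/√(1 − 0.9307²) = 1/√0.1338 = 2.734; τ_1 = 17.85/2.734 = 6.529 years.
Leg 2: speed unknown; τ_2 = 40.36/γ_2.
Leg 3: γ = 1/√(1 − 0.4418²) = 1/√0.8048 = 1.115; τ_3 = 26.80/1.115 = 24.04 years.
Total proper time: 6.529 + τ_2 + 24.04 = 53.44, so τ_2 = 53.44 − 30.57 = 22.87 years.
γ_2 = 40.36/22.87 = 1.765; β = √(1 − 1/γ²) = √0.6790.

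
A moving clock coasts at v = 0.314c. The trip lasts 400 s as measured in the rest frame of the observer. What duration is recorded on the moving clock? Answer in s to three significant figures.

γ = 1/√(1 − 0.314²) = 1/√0.9014 = 1.053
The interval measured in the rest frame of the observer is the dilated one; the clock on the moving clock measures the proper time τ = Δt/γ = 400/1.053 s.

τ = 380 s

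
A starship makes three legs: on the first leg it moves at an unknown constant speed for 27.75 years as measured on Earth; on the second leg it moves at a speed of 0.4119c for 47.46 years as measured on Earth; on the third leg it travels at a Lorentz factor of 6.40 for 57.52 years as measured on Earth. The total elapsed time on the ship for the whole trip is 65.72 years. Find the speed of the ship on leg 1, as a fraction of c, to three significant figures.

Leg 1: speed unknown; τ_1 = 27.75/γ_1.
Leg 2: γ = 1/√(1 − 0.4119²) = 1/√0.8303 = 1.097; τ_2 = 47.46/1.097 = 43.25 years.
Leg 3: γ = 6.40; τ_3 = 57.52/6.400 = 8.988 years.
Total proper time: τ_1 + 43.25 + 8.988 = 65.72, so τ_1 = 65.72 − 52.23 = 13.49 years.
γ_1 = 27.75/13.49 = 2.058; β = √(1 − 1/γ²) = √0.7638.

β = 0.874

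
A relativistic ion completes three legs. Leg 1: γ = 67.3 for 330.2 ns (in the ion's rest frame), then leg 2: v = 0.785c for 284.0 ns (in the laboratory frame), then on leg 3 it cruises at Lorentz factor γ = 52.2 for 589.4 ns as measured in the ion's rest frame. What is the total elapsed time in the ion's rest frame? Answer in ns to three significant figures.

τ = 1100 ns

Leg 1: 330.2 ns is already measured in the ion's rest frame.
Leg 2: γ = 1/√(1 − 0.785²) = 1/√0.3838 = 1.614; τ_2 = 284.0/1.614 = 175.9 ns.
Leg 3: 589.4 ns is already measured in the ion's rest frame.
Total: 330.2 + 175.9 + 589.4 ns.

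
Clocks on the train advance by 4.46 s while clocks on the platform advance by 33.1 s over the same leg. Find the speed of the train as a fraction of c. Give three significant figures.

The proper time is measured on the train (both events occur at the train's location); Δt is measured on the platform. γ = Δt/τ = 33.1/4.46 = 7.422.
β = √(1 − 1/γ²) = √(1 − 0.01816) = √0.9818

β = 0.991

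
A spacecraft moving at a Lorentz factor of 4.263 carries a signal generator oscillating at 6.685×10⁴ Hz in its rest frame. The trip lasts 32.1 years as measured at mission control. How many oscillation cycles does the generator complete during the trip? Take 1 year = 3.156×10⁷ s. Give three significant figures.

γ = 4.263
The oscillator's own cycle count is N = f × τ where τ is the proper time aboard the spacecraft. τ = Δt/γ = 32.1/4.263 = 7.530 years = 2.376×10⁸ s.
N = 6.685×10⁴ × 2.376×10⁸ = 1.589×10¹³.

N = 1.59×10¹³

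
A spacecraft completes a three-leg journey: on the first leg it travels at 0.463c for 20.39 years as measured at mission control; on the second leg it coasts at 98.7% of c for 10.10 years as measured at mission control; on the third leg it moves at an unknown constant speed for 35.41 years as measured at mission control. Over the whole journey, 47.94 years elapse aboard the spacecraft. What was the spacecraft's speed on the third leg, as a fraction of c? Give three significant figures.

β = 0.603

Leg 1: γ = 1/√(1 − 0.463²) = 1/√0.7856 = 1.128; τ_1 = 20.39/1.128 = 18.07 years.
Leg 2: β = 0.987; γ = 1/√(1 − 0.987²) = 1/√0.02583 = 6.222; τ_2 = 10.10/6.222 = 1.623 years.
Leg 3: speed unknown; τ_3 = 35.41/γ_3.
Total proper time: 18.07 + 1.623 + τ_3 = 47.94, so τ_3 = 47.94 − 19.70 = 28.24 years.
γ_3 = 35.41/28.24 = 1.254; β = √(1 − 1/γ²) = √0.3638.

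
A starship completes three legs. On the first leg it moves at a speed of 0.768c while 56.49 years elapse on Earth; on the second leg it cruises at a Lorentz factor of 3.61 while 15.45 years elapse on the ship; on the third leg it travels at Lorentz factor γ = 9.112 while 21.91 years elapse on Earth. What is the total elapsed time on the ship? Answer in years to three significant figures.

Leg 1: γ = 1/√(1 − 0.768²) = 1/√0.4102 = 1.561; τ_1 = 56.49/1.561 = 36.18 years.
Leg 2: 15.45 years is already measured on the ship.
Leg 3: γ = 9.112; τ_3 = 21.91/9.112 = 2.405 years.
Total: 36.18 + 15.45 + 2.405 years.

τ = 54.0 years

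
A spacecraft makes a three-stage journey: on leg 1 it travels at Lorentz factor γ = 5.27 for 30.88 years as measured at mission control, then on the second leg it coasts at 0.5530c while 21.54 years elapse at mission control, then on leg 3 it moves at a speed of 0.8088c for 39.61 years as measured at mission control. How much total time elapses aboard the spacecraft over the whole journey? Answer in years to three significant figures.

Leg 1: γ = 5.27; τ_1 = 30.88/5.270 = 5.860 years.
Leg 2: γ = 1/√(1 − 0.5530²) = 1/√0.6942 = 1.200; τ_2 = 21.54/1.200 = 17.95 years.
Leg 3: γ = 1/√(1 − 0.8088²) = 1/√0.3458 = 1.700; τ_3 = 39.61/1.700 = 23.29 years.
Total: 5.860 + 17.95 + 23.29 years.

τ = 47.1 years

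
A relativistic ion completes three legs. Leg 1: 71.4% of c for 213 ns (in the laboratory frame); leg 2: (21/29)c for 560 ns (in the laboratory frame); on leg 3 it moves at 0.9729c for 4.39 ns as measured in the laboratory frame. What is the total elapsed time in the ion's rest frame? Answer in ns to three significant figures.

τ = 536 ns

Leg 1: β = 0.714; γ = 1/√(1 − 0.714²) = 1/√0.4902 = 1.428; τ_1 = 213/1.428 = 149.1 ns.
Leg 2: γ = 1/√(1 − (21/29)²) = 29/20 = 1.450; τ_2 = 560/1.450 = 386.2 ns.
Leg 3: γ = 1/√(1 − 0.9729²) = 1/√0.05347 = 4.325; τ_3 = 4.39/4.325 = 1.015 ns.
Total: 149.1 + 386.2 + 1.015 ns.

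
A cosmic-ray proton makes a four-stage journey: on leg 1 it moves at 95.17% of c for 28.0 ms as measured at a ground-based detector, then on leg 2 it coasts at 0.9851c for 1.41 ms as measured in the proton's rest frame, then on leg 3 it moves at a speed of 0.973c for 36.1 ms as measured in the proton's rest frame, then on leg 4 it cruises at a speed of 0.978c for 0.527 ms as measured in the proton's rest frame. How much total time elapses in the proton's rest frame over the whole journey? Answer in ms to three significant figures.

Leg 1: β = 0.9517; γ = 1/√(1 − 0.9517²) = 1/√0.09427 = 3.257; τ_1 = 28.0/3.257 = 8.597 ms.
Leg 2: 1.41 ms is already measured in the proton's rest frame.
Leg 3: 36.1 ms is already measured in the proton's rest frame.
Leg 4: 0.527 ms is already measured in the proton's rest frame.
Total: 8.597 + 1.410 + 36.10 + 0.5270 ms.

τ = 46.6 ms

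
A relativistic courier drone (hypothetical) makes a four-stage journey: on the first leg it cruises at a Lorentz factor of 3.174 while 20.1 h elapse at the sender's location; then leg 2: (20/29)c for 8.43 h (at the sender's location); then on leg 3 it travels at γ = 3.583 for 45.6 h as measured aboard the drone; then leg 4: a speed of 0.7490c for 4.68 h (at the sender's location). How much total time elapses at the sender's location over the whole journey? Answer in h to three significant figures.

Leg 1: 20.1 h is already measured at the sender's location.
Leg 2: 8.43 h is already measured at the sender's location.
Leg 3: γ = 3.583; Δt_3 = 3.583 × 45.6 = 163.4 h.
Leg 4: 4.68 h is already measured at the sender's location.
Total: 20.10 + 8.430 + 163.4 + 4.680 h.

Δt = 197 h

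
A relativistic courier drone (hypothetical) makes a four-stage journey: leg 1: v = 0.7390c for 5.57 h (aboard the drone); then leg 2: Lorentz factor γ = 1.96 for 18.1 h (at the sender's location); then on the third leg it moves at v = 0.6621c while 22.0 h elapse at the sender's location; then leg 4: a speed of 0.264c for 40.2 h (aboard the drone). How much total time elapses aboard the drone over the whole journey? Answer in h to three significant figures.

Leg 1: 5.57 h is already measured aboard the drone.
Leg 2: γ = 1.96; τ_2 = 18.1/1.960 = 9.235 h.
Leg 3: γ = 1/√(1 − 0.6621²) = 1/√0.5616 = 1.334; τ_3 = 22.0/1.334 = 16.49 h.
Leg 4: 40.2 h is already measured aboard the drone.
Total: 5.570 + 9.235 + 16.49 + 40.20 h.

τ = 71.5 h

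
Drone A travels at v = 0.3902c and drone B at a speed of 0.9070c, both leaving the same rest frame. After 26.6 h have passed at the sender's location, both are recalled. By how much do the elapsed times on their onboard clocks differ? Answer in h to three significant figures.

|τ_A − τ_B| = 13.3 h

A: γ = 1/√(1 − 0.3902²) = 1/√0.8477 = 1.086; τ_A = 26.6/1.086 = 24.49 h.
B: γ = 1/√(1 − 0.9070²) = 1/√0.1774 = 2.375; τ_B = 26.6/2.375 = 11.20 h.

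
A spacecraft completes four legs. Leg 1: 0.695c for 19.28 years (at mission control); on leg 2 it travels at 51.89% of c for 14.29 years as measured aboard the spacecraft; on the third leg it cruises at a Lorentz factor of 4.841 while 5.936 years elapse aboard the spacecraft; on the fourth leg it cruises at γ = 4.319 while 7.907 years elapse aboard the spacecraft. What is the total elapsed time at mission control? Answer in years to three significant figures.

Δt = 98.9 years

Leg 1: 19.28 years is already measured at mission control.
Leg 2: β = 0.5189; γ = 1/√(1 − 0.5189²) = 1/√0.7307 = 1.170; Δt_2 = 1.170 × 14.29 = 16.72 years.
Leg 3: γ = 4.841; Δt_3 = 4.841 × 5.936 = 28.74 years.
Leg 4: γ = 4.319; Δt_4 = 4.319 × 7.907 = 34.15 years.
Total: 19.28 + 16.72 + 28.74 + 34.15 years.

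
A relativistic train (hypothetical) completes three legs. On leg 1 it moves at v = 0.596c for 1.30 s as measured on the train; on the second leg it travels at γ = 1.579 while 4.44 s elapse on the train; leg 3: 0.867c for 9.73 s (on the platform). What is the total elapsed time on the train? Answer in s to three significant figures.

Leg 1: 1.30 s is already measured on the train.
Leg 2: 4.44 s is already measured on the train.
Leg 3: γ = 1/√(1 − 0.867²) = 1/√0.2483 = 2.007; τ_3 = 9.73/2.007 = 4.849 s.
Total: 1.300 + 4.440 + 4.849 s.

τ = 10.6 s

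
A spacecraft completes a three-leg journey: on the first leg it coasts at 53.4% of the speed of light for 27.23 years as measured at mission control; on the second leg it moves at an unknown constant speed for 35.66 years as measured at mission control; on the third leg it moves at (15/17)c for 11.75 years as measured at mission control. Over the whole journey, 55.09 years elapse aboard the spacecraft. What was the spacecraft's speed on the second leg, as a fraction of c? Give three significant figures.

Leg 1: β = 0.534; γ = 1/√(1 − 0.534²) = 1/√0.7148 = 1.183; τ_1 = 27.23/1.183 = 23.02 years.
Leg 2: speed unknown; τ_2 = 35.66/γ_2.
Leg 3: γ = 1/√(1 − (15/17)²) = 17/8 = 2.125; τ_3 = 11.75/2.125 = 5.529 years.
Total proper time: 23.02 + τ_2 + 5.529 = 55.09, so τ_2 = 55.09 − 28.55 = 26.54 years.
γ_2 = 35.66/26.54 = 1.344; β = √(1 − 1/γ²) = √0.4462.

β = 0.668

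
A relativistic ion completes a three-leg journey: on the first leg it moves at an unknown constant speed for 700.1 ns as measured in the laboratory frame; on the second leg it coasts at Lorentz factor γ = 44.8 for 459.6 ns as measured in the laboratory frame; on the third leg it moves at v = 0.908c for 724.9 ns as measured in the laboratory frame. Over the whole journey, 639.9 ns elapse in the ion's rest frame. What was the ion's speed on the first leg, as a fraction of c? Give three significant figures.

β = 0.885

Leg 1: speed unknown; τ_1 = 700.1/γ_1.
Leg 2: γ = 44.8; τ_2 = 459.6/44.80 = 10.26 ns.
Leg 3: γ = 1/√(1 − 0.908²) = 1/√0.1755 = 2.387; τ_3 = 724.9/2.387 = 303.7 ns.
Total proper time: τ_1 + 10.26 + 303.7 = 639.9, so τ_1 = 639.9 − 314.0 = 325.9 ns.
γ_1 = 700.1/325.9 = 2.148; β = √(1 − 1/γ²) = √0.7833.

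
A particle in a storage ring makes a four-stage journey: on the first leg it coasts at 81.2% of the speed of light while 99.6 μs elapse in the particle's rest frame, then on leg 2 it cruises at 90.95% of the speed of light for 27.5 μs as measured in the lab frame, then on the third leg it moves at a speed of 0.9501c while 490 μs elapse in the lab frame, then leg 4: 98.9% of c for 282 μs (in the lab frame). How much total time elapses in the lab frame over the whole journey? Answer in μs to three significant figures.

Δt = 970 μs

Leg 1: β = 0.812; γ = 1/√(1 − 0.812²) = 1/√0.3407 = 1.713; Δt_1 = 1.713 × 99.6 = 170.6 μs.
Leg 2: 27.5 μs is already measured in the lab frame.
Leg 3: 490 μs is already measured in the lab frame.
Leg 4: 282 μs is already measured in the lab frame.
Total: 170.6 + 27.50 + 490.0 + 282.0 μs.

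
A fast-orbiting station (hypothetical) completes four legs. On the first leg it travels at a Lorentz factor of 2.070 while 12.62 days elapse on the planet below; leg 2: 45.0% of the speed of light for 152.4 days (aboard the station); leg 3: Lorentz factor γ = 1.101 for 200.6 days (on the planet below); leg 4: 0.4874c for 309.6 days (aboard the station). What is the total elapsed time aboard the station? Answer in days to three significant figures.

Leg 1: γ = 2.070; τ_1 = 12.62/2.070 = 6.097 days.
Leg 2: 152.4 days is already measured aboard the station.
Leg 3: γ = 1.101; τ_3 = 200.6/1.101 = 182.2 days.
Leg 4: 309.6 days is already measured aboard the station.
Total: 6.097 + 152.4 + 182.2 + 309.6 days.

τ = 650 days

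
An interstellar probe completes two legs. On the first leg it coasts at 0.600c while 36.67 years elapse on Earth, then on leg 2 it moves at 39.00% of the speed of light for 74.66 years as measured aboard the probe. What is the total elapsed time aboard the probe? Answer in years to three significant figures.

Leg 1: γ = 1/√(1 − 0.600²) = 5/4 = 1.250; τ_1 = 36.67/1.250 = 29.34 years.
Leg 2: 74.66 years is already measured aboard the probe.
Total: 29.34 + 74.66 years.

τ = 104 years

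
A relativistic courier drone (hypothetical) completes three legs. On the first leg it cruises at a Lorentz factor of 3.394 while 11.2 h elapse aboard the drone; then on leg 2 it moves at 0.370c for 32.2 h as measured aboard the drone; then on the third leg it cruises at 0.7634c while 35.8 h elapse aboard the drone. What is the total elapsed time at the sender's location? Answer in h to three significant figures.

Leg 1: γ = 3.394; Δt_1 = 3.394 × 11.2 = 38.01 h.
Leg 2: γ = 1/√(1 − 0.370²) = 1/√0.8631 = 1.076; Δt_2 = 1.076 × 32.2 = 34.66 h.
Leg 3: γ = 1/√(1 − 0.7634²) = 1/√0.4172 = 1.548; Δt_3 = 1.548 × 35.8 = 55.42 h.
Total: 38.01 + 34.66 + 55.42 h.

Δt = 128 h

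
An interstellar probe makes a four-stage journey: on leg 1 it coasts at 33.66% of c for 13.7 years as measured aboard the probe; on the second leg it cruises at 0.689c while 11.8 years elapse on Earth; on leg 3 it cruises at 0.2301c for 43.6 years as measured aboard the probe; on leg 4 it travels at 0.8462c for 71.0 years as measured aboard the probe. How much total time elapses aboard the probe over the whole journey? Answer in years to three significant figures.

τ = 137 years

Leg 1: 13.7 years is already measured aboard the probe.
Leg 2: γ = 1/√(1 − 0.689²) = 1/√0.5253 = 1.380; τ_2 = 11.8/1.380 = 8.552 years.
Leg 3: 43.6 years is already measured aboard the probe.
Leg 4: 71.0 years is already measured aboard the probe.
Total: 13.70 + 8.552 + 43.60 + 71.00 years.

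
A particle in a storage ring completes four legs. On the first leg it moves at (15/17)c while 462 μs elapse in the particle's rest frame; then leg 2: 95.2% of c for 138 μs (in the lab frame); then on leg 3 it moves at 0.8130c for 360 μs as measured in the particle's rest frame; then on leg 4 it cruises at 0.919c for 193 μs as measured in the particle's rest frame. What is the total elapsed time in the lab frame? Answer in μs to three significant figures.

Δt = 2230 μs

Leg 1: γ = 1/√(1 − (15/17)²) = 17/8 = 2.125; Δt_1 = 2.125 × 462 = 981.8 μs.
Leg 2: 138 μs is already measured in the lab frame.
Leg 3: γ = 1/√(1 − 0.8130²) = 1/√0.3390 = 1.717; Δt_3 = 1.717 × 360 = 618.3 μs.
Leg 4: γ = 1/√(1 − 0.919²) = 1/√0.1554 = 2.536; Δt_4 = 2.536 × 193 = 489.5 μs.
Total: 981.8 + 138.0 + 618.3 + 489.5 μs.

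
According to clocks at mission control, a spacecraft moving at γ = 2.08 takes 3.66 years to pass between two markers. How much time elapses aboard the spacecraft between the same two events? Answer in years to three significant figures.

γ = 2.08
The interval measured at mission control is the dilated one; the clock aboard the spacecraft measures the proper time τ = Δt/γ = 3.66/2.080 years.

τ = 1.76 years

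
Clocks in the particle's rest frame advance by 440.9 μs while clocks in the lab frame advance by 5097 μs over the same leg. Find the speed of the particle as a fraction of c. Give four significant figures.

v = 0.9963c

The proper time is measured in the particle's rest frame (both events occur at the particle's location); Δt is measured in the lab frame. γ = Δt/τ = 5097/440.9 = 11.56.
β = √(1 − 1/γ²) = √(1 − 0.007483) = √0.9925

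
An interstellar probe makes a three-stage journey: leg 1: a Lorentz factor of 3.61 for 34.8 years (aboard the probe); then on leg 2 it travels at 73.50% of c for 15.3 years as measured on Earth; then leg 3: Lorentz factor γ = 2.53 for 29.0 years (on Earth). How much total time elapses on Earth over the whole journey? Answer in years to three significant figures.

Leg 1: γ = 3.61; Δt_1 = 3.610 × 34.8 = 125.6 years.
Leg 2: 15.3 years is already measured on Earth.
Leg 3: 29.0 years is already measured on Earth.
Total: 125.6 + 15.30 + 29.00 years.

Δt = 170 years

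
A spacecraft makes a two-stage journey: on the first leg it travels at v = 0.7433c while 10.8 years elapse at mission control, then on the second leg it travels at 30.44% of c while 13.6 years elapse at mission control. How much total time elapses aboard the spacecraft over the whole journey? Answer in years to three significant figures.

Leg 1: γ = 1/√(1 − 0.7433²) = 1/√0.4475 = 1.495; τ_1 = 10.8/1.495 = 7.225 years.
Leg 2: β = 0.3044; γ = 1/√(1 − 0.3044²) = 1/√0.9073 = 1.050; τ_2 = 13.6/1.050 = 12.95 years.
Total: 7.225 + 12.95 years.

τ = 20.2 years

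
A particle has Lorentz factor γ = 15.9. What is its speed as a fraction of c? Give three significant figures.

β = 0.998

β = √(1 − 1/γ²) = √(1 − 1/15.9²) = √(1 − 0.003956) = √0.9960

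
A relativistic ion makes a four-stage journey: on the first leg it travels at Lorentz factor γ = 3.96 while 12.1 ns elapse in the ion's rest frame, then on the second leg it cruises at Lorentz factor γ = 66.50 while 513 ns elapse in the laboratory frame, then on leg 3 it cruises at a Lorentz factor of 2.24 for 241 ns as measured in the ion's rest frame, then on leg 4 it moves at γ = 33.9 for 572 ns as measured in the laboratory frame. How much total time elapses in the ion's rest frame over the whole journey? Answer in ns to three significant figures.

τ = 278 ns

Leg 1: 12.1 ns is already measured in the ion's rest frame.
Leg 2: γ = 66.50; τ_2 = 513/66.50 = 7.714 ns.
Leg 3: 241 ns is already measured in the ion's rest frame.
Leg 4: γ = 33.9; τ_4 = 572/33.90 = 16.87 ns.
Total: 12.10 + 7.714 + 241.0 + 16.87 ns.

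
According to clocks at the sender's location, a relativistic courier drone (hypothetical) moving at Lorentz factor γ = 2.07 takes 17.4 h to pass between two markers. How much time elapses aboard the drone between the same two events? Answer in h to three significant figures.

τ = 8.41 h

γ = 2.07
The interval measured at the sender's location is the dilated one; the clock aboard the drone measures the proper time τ = Δt/γ = 17.4/2.070 h.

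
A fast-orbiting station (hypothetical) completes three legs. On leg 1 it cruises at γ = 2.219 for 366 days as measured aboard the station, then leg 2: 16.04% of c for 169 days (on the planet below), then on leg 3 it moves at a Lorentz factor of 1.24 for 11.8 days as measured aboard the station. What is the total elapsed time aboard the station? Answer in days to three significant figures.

Leg 1: 366 days is already measured aboard the station.
Leg 2: β = 0.1604; γ = 1/√(1 − 0.1604²) = 1/√0.9743 = 1.013; τ_2 = 169/1.013 = 166.8 days.
Leg 3: 11.8 days is already measured aboard the station.
Total: 366.0 + 166.8 + 11.80 days.

τ = 545 days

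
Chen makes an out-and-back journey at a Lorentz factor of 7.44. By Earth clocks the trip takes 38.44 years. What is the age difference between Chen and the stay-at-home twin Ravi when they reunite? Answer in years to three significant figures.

Δt − τ = 33.3 years

γ = 7.44
Chen's elapsed proper time: τ = 38.44/7.440 = 5.167 years.
Age gap = Δt − τ = 38.44 − 5.167 years.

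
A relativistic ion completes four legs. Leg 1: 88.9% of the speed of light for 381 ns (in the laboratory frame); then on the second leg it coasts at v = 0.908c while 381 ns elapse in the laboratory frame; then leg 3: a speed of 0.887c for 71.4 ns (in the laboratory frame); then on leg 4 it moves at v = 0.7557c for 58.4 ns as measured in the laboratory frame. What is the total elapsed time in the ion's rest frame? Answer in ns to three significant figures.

Leg 1: β = 0.889; γ = 1/√(1 − 0.889²) = 1/√0.2097 = 2.184; τ_1 = 381/2.184 = 174.5 ns.
Leg 2: γ = 1/√(1 − 0.908²) = 1/√0.1755 = 2.387; τ_2 = 381/2.387 = 159.6 ns.
Leg 3: γ = 1/√(1 − 0.887²) = 1/√0.2132 = 2.166; τ_3 = 71.4/2.166 = 32.97 ns.
Leg 4: γ = 1/√(1 − 0.7557²) = 1/√0.4289 = 1.527; τ_4 = 58.4/1.527 = 38.25 ns.
Total: 174.5 + 159.6 + 32.97 + 38.25 ns.

τ = 405 ns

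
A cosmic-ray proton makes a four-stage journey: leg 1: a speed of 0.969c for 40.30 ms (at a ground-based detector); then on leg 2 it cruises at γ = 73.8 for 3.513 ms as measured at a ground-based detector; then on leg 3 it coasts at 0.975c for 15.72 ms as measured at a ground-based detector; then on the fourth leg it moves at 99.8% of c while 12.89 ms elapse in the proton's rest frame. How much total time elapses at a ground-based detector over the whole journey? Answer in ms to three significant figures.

Leg 1: 40.30 ms is already measured at a ground-based detector.
Leg 2: 3.513 ms is already measured at a ground-based detector.
Leg 3: 15.72 ms is already measured at a ground-based detector.
Leg 4: β = 0.998; γ = 1/√(1 − 0.998²) = 1/√0.003996 = 15.82; Δt_4 = 15.82 × 12.89 = 203.9 ms.
Total: 40.30 + 3.513 + 15.72 + 203.9 ms.

Δt = 263 ms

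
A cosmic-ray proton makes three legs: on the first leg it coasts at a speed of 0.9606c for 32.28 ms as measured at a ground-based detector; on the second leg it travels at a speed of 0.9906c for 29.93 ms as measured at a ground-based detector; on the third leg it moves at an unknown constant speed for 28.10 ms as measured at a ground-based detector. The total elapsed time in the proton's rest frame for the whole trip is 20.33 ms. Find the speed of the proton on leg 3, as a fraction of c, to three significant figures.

β = 0.966

Leg 1: γ = 1/√(1 − 0.9606²) = 1/√0.07725 = 3.598; τ_1 = 32.28/3.598 = 8.972 ms.
Leg 2: γ = 1/√(1 − 0.9906²) = 1/√0.01871 = 7.310; τ_2 = 29.93/7.310 = 4.094 ms.
Leg 3: speed unknown; τ_3 = 28.10/γ_3.
Total proper time: 8.972 + 4.094 + τ_3 = 20.33, so τ_3 = 20.33 − 13.07 = 7.264 ms.
γ_3 = 28.10/7.264 = 3.868; β = √(1 − 1/γ²) = √0.9332.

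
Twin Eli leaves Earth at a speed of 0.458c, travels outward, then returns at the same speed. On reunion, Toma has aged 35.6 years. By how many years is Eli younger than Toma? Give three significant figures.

Δt − τ = 3.95 years

γ = 1/√(1 − 0.458²) = 1/√0.7902 = 1.125
Eli's elapsed proper time: τ = 35.6/1.125 = 31.65 years.
Age gap = Δt − τ = 35.6 − 31.65 years.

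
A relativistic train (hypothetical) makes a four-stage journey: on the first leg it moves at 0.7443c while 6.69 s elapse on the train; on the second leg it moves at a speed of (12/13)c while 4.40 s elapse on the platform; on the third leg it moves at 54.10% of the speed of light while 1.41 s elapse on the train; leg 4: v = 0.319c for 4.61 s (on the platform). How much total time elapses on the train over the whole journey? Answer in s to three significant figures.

τ = 14.2 s

Leg 1: 6.69 s is already measured on the train.
Leg 2: γ = 1/√(1 − (12/13)²) = 13/5 = 2.600; τ_2 = 4.40/2.600 = 1.692 s.
Leg 3: 1.41 s is already measured on the train.
Leg 4: γ = 1/√(1 − 0.319²) = 1/√0.8982 = 1.055; τ_4 = 4.61/1.055 = 4.369 s.
Total: 6.690 + 1.692 + 1.410 + 4.369 s.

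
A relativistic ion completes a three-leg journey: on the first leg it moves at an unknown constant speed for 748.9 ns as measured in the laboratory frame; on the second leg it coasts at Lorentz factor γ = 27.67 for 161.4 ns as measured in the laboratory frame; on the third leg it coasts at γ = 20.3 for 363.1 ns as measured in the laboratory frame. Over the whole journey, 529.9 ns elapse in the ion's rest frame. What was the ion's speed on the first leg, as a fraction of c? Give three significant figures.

Leg 1: speed unknown; τ_1 = 748.9/γ_1.
Leg 2: γ = 27.67; τ_2 = 161.4/27.67 = 5.833 ns.
Leg 3: γ = 20.3; τ_3 = 363.1/20.30 = 17.89 ns.
Total proper time: τ_1 + 5.833 + 17.89 = 529.9, so τ_1 = 529.9 − 23.72 = 506.2 ns.
γ_1 = 748.9/506.2 = 1.480; β = √(1 − 1/γ²) = √0.5432.

β = 0.737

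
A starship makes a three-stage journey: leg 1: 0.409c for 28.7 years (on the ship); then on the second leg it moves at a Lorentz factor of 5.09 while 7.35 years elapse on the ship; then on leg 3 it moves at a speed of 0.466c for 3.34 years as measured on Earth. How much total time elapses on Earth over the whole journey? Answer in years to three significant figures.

Leg 1: γ = 1/√(1 − 0.409²) = 1/√0.8327 = 1.096; Δt_1 = 1.096 × 28.7 = 31.45 years.
Leg 2: γ = 5.09; Δt_2 = 5.090 × 7.35 = 37.41 years.
Leg 3: 3.34 years is already measured on Earth.
Total: 31.45 + 37.41 + 3.340 years.

Δt = 72.2 years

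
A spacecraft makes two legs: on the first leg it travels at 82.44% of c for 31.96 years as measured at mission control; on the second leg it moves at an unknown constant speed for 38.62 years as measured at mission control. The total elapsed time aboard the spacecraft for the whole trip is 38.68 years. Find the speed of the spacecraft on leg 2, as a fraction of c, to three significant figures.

Leg 1: β = 0.8244; γ = 1/√(1 − 0.8244²) = 1/√0.3204 = 1.767; τ_1 = 31.96/1.767 = 18.09 years.
Leg 2: speed unknown; τ_2 = 38.62/γ_2.
Total proper time: 18.09 + τ_2 = 38.68, so τ_2 = 38.68 − 18.09 = 20.59 years.
γ_2 = 38.62/20.59 = 1.876; β = √(1 − 1/γ²) = √0.7157.

β = 0.846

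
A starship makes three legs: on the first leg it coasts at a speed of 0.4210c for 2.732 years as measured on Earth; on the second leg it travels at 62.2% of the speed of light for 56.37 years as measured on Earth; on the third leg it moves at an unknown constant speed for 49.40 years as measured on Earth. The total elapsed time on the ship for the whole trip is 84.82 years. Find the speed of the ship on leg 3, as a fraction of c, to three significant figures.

Leg 1: γ = 1/√(1 − 0.4210²) = 1/√0.8228 = 1.102; τ_1 = 2.732/1.102 = 2.478 years.
Leg 2: β = 0.622; γ = 1/√(1 − 0.622²) = 1/√0.6131 = 1.277; τ_2 = 56.37/1.277 = 44.14 years.
Leg 3: speed unknown; τ_3 = 49.40/γ_3.
Total proper time: 2.478 + 44.14 + τ_3 = 84.82, so τ_3 = 84.82 − 46.62 = 38.20 years.
γ_3 = 49.40/38.20 = 1.293; β = √(1 − 1/γ²) = √0.4019.

β = 0.634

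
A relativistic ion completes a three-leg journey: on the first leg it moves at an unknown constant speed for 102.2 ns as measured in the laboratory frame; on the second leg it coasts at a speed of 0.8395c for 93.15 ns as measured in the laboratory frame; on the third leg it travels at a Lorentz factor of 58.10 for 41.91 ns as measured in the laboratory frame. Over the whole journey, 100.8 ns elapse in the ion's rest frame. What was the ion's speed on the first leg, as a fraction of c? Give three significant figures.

β = 0.875

Leg 1: speed unknown; τ_1 = 102.2/γ_1.
Leg 2: γ = 1/√(1 − 0.8395²) = 1/√0.2952 = 1.840; τ_2 = 93.15/1.840 = 50.61 ns.
Leg 3: γ = 58.10; τ_3 = 41.91/58.10 = 0.7213 ns.
Total proper time: τ_1 + 50.61 + 0.7213 = 100.8, so τ_1 = 100.8 − 51.34 = 49.46 ns.
γ_1 = 102.2/49.46 = 2.066; β = √(1 − 1/γ²) = √0.7657.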